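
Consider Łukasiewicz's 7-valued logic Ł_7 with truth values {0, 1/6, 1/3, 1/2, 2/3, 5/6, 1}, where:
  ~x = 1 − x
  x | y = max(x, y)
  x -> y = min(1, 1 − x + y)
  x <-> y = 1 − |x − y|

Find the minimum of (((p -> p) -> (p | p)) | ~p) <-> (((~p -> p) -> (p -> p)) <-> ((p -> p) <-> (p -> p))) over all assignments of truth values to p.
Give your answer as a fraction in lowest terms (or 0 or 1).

Take p = 1/2:
p -> p = 1/2 -> 1/2 = 1
p | p = 1/2 | 1/2 = 1/2
(p -> p) -> (p | p) = 1 -> 1/2 = 1/2
~p = ~1/2 = 1/2
((p -> p) -> (p | p)) | ~p = 1/2 | 1/2 = 1/2
~p = ~1/2 = 1/2
~p -> p = 1/2 -> 1/2 = 1
p -> p = 1/2 -> 1/2 = 1
(~p -> p) -> (p -> p) = 1 -> 1 = 1
p -> p = 1/2 -> 1/2 = 1
p -> p = 1/2 -> 1/2 = 1
(p -> p) <-> (p -> p) = 1 <-> 1 = 1
((~p -> p) -> (p -> p)) <-> ((p -> p) <-> (p -> p)) = 1 <-> 1 = 1
(((p -> p) -> (p | p)) | ~p) <-> (((~p -> p) -> (p -> p)) <-> ((p -> p) <-> (p -> p))) = 1/2 <-> 1 = 1/2
No assignment yields a value below 1/2, so this is the minimum.

1/2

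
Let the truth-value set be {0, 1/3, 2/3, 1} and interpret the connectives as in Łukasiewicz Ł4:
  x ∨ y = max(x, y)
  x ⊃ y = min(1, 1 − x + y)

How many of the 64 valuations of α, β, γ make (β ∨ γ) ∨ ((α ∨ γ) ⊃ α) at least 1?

55

value 1: 55 assignments (counts)
value 2/3: 9 assignments
So 55 of the 64 assignments meet the threshold.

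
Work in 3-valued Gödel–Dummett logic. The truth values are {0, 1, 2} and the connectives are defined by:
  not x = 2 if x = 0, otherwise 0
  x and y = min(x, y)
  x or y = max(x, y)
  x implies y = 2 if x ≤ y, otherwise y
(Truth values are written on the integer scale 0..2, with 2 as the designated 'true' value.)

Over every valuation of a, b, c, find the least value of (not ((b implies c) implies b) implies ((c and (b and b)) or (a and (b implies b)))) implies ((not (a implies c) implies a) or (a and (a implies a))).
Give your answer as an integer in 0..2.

Take a = 1, b = 1, c = 0:
b implies c = 1 implies 0 = 0
(b implies c) implies b = 0 implies 1 = 2
not ((b implies c) implies b) = not 2 = 0
b and b = 1 and 1 = 1
c and (b and b) = 0 and 1 = 0
b implies b = 1 implies 1 = 2
a and (b implies b) = 1 and 2 = 1
(c and (b and b)) or (a and (b implies b)) = 0 or 1 = 1
not ((b implies c) implies b) implies ((c and (b and b)) or (a and (b implies b))) = 0 implies 1 = 2
a implies c = 1 implies 0 = 0
not (a implies c) = not 0 = 2
not (a implies c) implies a = 2 implies 1 = 1
a implies a = 1 implies 1 = 2
a and (a implies a) = 1 and 2 = 1
(not (a implies c) implies a) or (a and (a implies a)) = 1 or 1 = 1
(not ((b implies c) implies b) implies ((c and (b and b)) or (a and (b implies b)))) implies ((not (a implies c) implies a) or (a and (a implies a))) = 2 implies 1 = 1
No assignment yields a value below 1, so this is the minimum.

1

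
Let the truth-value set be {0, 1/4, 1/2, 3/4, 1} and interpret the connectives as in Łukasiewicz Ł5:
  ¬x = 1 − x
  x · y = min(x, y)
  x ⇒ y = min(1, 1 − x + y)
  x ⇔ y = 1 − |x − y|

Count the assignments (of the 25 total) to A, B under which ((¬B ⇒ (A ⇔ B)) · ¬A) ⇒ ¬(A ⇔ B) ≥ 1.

13

value 1: 13 assignments (counts)
value 3/4: 5 assignments
value 1/2: 4 assignments
value 1/4: 2 assignments
value 0: 1 assignment
So 13 of the 25 assignments meet the threshold.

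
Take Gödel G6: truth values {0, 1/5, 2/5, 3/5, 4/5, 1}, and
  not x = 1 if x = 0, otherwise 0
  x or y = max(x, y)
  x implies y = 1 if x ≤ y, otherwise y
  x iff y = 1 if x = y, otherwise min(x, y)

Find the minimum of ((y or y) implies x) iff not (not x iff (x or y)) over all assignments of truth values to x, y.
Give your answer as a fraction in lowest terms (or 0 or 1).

1/5

Take x = 1/5, y = 2/5:
y or y = 2/5 or 2/5 = 2/5
(y or y) implies x = 2/5 implies 1/5 = 1/5
not x = not 1/5 = 0
x or y = 1/5 or 2/5 = 2/5
not x iff (x or y) = 0 iff 2/5 = 0
not (not x iff (x or y)) = not 0 = 1
((y or y) implies x) iff not (not x iff (x or y)) = 1/5 iff 1 = 1/5
No assignment yields a value below 1/5, so this is the minimum.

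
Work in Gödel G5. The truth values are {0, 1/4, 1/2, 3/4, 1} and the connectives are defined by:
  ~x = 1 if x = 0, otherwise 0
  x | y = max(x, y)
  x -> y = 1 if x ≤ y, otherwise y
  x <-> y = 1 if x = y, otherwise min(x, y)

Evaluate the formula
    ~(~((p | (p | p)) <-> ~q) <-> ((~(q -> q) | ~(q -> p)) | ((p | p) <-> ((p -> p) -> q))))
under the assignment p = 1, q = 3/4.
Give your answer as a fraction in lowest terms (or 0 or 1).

0

p | p = 1 | 1 = 1
p | (p | p) = 1 | 1 = 1
~q = ~3/4 = 0
(p | (p | p)) <-> ~q = 1 <-> 0 = 0
~((p | (p | p)) <-> ~q) = ~0 = 1
q -> q = 3/4 -> 3/4 = 1
~(q -> q) = ~1 = 0
q -> p = 3/4 -> 1 = 1
~(q -> p) = ~1 = 0
~(q -> q) | ~(q -> p) = 0 | 0 = 0
p | p = 1 | 1 = 1
p -> p = 1 -> 1 = 1
(p -> p) -> q = 1 -> 3/4 = 3/4
(p | p) <-> ((p -> p) -> q) = 1 <-> 3/4 = 3/4
(~(q -> q) | ~(q -> p)) | ((p | p) <-> ((p -> p) -> q)) = 0 | 3/4 = 3/4
~((p | (p | p)) <-> ~q) <-> ((~(q -> q) | ~(q -> p)) | ((p | p) <-> ((p -> p) -> q))) = 1 <-> 3/4 = 3/4
~(~((p | (p | p)) <-> ~q) <-> ((~(q -> q) | ~(q -> p)) | ((p | p) <-> ((p -> p) -> q)))) = ~3/4 = 0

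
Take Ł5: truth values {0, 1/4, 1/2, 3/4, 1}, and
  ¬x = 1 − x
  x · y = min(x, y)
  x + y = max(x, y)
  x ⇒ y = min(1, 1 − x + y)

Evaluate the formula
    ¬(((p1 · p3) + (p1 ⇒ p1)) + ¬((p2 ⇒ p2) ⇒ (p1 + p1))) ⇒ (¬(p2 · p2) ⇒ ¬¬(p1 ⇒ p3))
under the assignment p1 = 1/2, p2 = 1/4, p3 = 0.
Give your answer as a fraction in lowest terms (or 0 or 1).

1

p1 · p3 = 1/2 · 0 = 0
p1 ⇒ p1 = 1/2 ⇒ 1/2 = 1
(p1 · p3) + (p1 ⇒ p1) = 0 + 1 = 1
p2 ⇒ p2 = 1/4 ⇒ 1/4 = 1
p1 + p1 = 1/2 + 1/2 = 1/2
(p2 ⇒ p2) ⇒ (p1 + p1) = 1 ⇒ 1/2 = 1/2
¬((p2 ⇒ p2) ⇒ (p1 + p1)) = ¬1/2 = 1/2
((p1 · p3) + (p1 ⇒ p1)) + ¬((p2 ⇒ p2) ⇒ (p1 + p1)) = 1 + 1/2 = 1
¬(((p1 · p3) + (p1 ⇒ p1)) + ¬((p2 ⇒ p2) ⇒ (p1 + p1))) = ¬1 = 0
p2 · p2 = 1/4 · 1/4 = 1/4
¬(p2 · p2) = ¬1/4 = 3/4
p1 ⇒ p3 = 1/2 ⇒ 0 = 1/2
¬(p1 ⇒ p3) = ¬1/2 = 1/2
¬¬(p1 ⇒ p3) = ¬1/2 = 1/2
¬(p2 · p2) ⇒ ¬¬(p1 ⇒ p3) = 3/4 ⇒ 1/2 = 3/4
¬(((p1 · p3) + (p1 ⇒ p1)) + ¬((p2 ⇒ p2) ⇒ (p1 + p1))) ⇒ (¬(p2 · p2) ⇒ ¬¬(p1 ⇒ p3)) = 0 ⇒ 3/4 = 1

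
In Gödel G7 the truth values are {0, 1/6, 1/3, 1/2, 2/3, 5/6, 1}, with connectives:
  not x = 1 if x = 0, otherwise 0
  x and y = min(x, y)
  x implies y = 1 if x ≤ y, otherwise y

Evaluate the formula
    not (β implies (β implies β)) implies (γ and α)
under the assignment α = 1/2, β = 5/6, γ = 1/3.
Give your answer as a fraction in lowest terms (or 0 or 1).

β implies β = 5/6 implies 5/6 = 1
β implies (β implies β) = 5/6 implies 1 = 1
not (β implies (β implies β)) = not 1 = 0
γ and α = 1/3 and 1/2 = 1/3
not (β implies (β implies β)) implies (γ and α) = 0 implies 1/3 = 1

1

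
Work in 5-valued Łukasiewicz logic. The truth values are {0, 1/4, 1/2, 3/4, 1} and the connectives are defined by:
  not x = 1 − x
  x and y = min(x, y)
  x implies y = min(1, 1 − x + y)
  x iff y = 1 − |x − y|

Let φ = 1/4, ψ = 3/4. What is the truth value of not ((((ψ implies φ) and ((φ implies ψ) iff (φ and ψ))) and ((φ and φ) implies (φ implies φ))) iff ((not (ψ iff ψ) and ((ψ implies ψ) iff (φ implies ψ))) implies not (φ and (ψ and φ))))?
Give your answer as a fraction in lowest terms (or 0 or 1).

3/4

ψ implies φ = 3/4 implies 1/4 = 1/2
φ implies ψ = 1/4 implies 3/4 = 1
φ and ψ = 1/4 and 3/4 = 1/4
(φ implies ψ) iff (φ and ψ) = 1 iff 1/4 = 1/4
(ψ implies φ) and ((φ implies ψ) iff (φ and ψ)) = 1/2 and 1/4 = 1/4
φ and φ = 1/4 and 1/4 = 1/4
φ implies φ = 1/4 implies 1/4 = 1
(φ and φ) implies (φ implies φ) = 1/4 implies 1 = 1
((ψ implies φ) and ((φ implies ψ) iff (φ and ψ))) and ((φ and φ) implies (φ implies φ)) = 1/4 and 1 = 1/4
ψ iff ψ = 3/4 iff 3/4 = 1
not (ψ iff ψ) = not 1 = 0
ψ implies ψ = 3/4 implies 3/4 = 1
φ implies ψ = 1/4 implies 3/4 = 1
(ψ implies ψ) iff (φ implies ψ) = 1 iff 1 = 1
not (ψ iff ψ) and ((ψ implies ψ) iff (φ implies ψ)) = 0 and 1 = 0
ψ and φ = 3/4 and 1/4 = 1/4
φ and (ψ and φ) = 1/4 and 1/4 = 1/4
not (φ and (ψ and φ)) = not 1/4 = 3/4
(not (ψ iff ψ) and ((ψ implies ψ) iff (φ implies ψ))) implies not (φ and (ψ and φ)) = 0 implies 3/4 = 1
(((ψ implies φ) and ((φ implies ψ) iff (φ and ψ))) and ((φ and φ) implies (φ implies φ))) iff ((not (ψ iff ψ) and ((ψ implies ψ) iff (φ implies ψ))) implies not (φ and (ψ and φ))) = 1/4 iff 1 = 1/4
not ((((ψ implies φ) and ((φ implies ψ) iff (φ and ψ))) and ((φ and φ) implies (φ implies φ))) iff ((not (ψ iff ψ) and ((ψ implies ψ) iff (φ implies ψ))) implies not (φ and (ψ and φ)))) = not 1/4 = 3/4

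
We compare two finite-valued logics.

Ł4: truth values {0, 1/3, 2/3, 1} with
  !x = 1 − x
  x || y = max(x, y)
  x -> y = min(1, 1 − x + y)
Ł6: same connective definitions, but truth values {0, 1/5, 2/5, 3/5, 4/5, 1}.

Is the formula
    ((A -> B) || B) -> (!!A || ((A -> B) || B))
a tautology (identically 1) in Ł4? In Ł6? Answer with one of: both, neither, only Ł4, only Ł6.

both

In Ł4: every assignment gives 1 — tautology.
In Ł6: every assignment gives 1 — tautology.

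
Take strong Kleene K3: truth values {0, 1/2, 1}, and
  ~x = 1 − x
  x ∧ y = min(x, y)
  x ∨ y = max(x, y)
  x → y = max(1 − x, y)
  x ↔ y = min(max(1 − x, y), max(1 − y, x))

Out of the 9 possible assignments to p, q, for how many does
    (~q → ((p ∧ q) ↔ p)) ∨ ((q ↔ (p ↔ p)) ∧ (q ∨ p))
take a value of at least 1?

5

p = 0, q = 0 ↦ 1  ≥
p = 0, q = 1/2 ↦ 1  ≥
p = 0, q = 1 ↦ 1  ≥
p = 1/2, q = 0 ↦ 1/2  <
p = 1/2, q = 1/2 ↦ 1/2  <
p = 1/2, q = 1 ↦ 1  ≥
p = 1, q = 0 ↦ 0  <
p = 1, q = 1/2 ↦ 1/2  <
p = 1, q = 1 ↦ 1  ≥
So 5 of the 9 assignments meet the threshold.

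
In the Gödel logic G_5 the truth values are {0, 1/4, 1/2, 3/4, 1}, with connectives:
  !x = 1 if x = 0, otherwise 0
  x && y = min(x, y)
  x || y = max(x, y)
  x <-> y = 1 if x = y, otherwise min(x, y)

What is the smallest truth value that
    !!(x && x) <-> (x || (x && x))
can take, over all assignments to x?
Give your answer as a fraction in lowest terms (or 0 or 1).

1/4

Take x = 1/4:
x && x = 1/4 && 1/4 = 1/4
!(x && x) = !1/4 = 0
!!(x && x) = !0 = 1
x && x = 1/4 && 1/4 = 1/4
x || (x && x) = 1/4 || 1/4 = 1/4
!!(x && x) <-> (x || (x && x)) = 1 <-> 1/4 = 1/4
No assignment yields a value below 1/4, so this is the minimum.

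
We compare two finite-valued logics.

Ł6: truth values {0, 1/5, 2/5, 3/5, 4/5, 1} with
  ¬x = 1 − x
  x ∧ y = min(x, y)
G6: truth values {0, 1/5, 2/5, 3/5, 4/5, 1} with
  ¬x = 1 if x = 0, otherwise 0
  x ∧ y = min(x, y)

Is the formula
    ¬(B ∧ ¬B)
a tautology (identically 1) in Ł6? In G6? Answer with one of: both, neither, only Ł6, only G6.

In Ł6: at B = 1/5 the value is 4/5 — not a tautology.
In G6: every assignment gives 1 — tautology.

only G6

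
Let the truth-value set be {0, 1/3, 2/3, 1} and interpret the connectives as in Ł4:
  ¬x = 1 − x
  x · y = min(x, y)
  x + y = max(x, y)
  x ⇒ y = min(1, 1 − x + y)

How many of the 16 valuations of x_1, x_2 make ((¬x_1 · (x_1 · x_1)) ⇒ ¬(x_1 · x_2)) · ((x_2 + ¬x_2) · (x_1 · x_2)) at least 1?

x_1 = 0, x_2 = 0 ↦ 0  <
x_1 = 0, x_2 = 1/3 ↦ 0  <
x_1 = 0, x_2 = 2/3 ↦ 0  <
x_1 = 0, x_2 = 1 ↦ 0  <
x_1 = 1/3, x_2 = 0 ↦ 0  <
x_1 = 1/3, x_2 = 1/3 ↦ 1/3  <
x_1 = 1/3, x_2 = 2/3 ↦ 1/3  <
x_1 = 1/3, x_2 = 1 ↦ 1/3  <
x_1 = 2/3, x_2 = 0 ↦ 0  <
x_1 = 2/3, x_2 = 1/3 ↦ 1/3  <
x_1 = 2/3, x_2 = 2/3 ↦ 2/3  <
x_1 = 2/3, x_2 = 1 ↦ 2/3  <
x_1 = 1, x_2 = 0 ↦ 0  <
x_1 = 1, x_2 = 1/3 ↦ 1/3  <
x_1 = 1, x_2 = 2/3 ↦ 2/3  <
x_1 = 1, x_2 = 1 ↦ 1  ≥
So 1 of the 16 assignments meets the threshold.

1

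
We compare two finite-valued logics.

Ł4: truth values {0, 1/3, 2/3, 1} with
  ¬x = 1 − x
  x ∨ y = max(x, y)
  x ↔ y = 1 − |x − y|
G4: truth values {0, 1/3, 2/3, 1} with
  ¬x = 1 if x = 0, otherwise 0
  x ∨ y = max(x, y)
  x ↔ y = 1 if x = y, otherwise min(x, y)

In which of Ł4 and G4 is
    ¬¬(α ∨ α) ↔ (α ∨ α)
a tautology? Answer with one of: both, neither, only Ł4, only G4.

only Ł4

In Ł4: every assignment gives 1 — tautology.
In G4: at α = 1/3 the value is 1/3 — not a tautology.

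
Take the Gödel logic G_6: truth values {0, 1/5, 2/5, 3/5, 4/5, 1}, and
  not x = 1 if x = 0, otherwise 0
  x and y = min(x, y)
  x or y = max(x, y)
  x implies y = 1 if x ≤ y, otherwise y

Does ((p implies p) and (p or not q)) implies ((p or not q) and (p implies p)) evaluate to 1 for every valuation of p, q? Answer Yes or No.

At p = 1, q = 2/5, for instance:
p implies p = 1 implies 1 = 1
not q = not 2/5 = 0
p or not q = 1 or 0 = 1
(p implies p) and (p or not q) = 1 and 1 = 1
(p or not q) and (p implies p) = 1 and 1 = 1
((p implies p) and (p or not q)) implies ((p or not q) and (p implies p)) = 1 implies 1 = 1
and checking the remaining 35 assignments likewise gives ≥ 1 in every case.

Yes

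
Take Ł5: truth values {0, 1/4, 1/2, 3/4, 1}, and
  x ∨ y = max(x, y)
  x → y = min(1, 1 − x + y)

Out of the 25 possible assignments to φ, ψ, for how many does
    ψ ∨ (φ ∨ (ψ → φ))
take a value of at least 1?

19

value 1: 19 assignments (counts)
value 3/4: 5 assignments
value 1/2: 1 assignment
So 19 of the 25 assignments meet the threshold.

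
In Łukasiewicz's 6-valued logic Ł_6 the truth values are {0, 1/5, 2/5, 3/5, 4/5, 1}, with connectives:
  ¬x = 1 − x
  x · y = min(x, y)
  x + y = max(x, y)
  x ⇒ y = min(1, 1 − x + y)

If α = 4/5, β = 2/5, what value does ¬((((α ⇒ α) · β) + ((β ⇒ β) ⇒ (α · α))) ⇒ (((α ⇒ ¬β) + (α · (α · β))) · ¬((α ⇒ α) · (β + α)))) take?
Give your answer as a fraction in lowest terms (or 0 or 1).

α ⇒ α = 4/5 ⇒ 4/5 = 1
(α ⇒ α) · β = 1 · 2/5 = 2/5
β ⇒ β = 2/5 ⇒ 2/5 = 1
α · α = 4/5 · 4/5 = 4/5
(β ⇒ β) ⇒ (α · α) = 1 ⇒ 4/5 = 4/5
((α ⇒ α) · β) + ((β ⇒ β) ⇒ (α · α)) = 2/5 + 4/5 = 4/5
¬β = ¬2/5 = 3/5
α ⇒ ¬β = 4/5 ⇒ 3/5 = 4/5
α · β = 4/5 · 2/5 = 2/5
α · (α · β) = 4/5 · 2/5 = 2/5
(α ⇒ ¬β) + (α · (α · β)) = 4/5 + 2/5 = 4/5
α ⇒ α = 4/5 ⇒ 4/5 = 1
β + α = 2/5 + 4/5 = 4/5
(α ⇒ α) · (β + α) = 1 · 4/5 = 4/5
¬((α ⇒ α) · (β + α)) = ¬4/5 = 1/5
((α ⇒ ¬β) + (α · (α · β))) · ¬((α ⇒ α) · (β + α)) = 4/5 · 1/5 = 1/5
(((α ⇒ α) · β) + ((β ⇒ β) ⇒ (α · α))) ⇒ (((α ⇒ ¬β) + (α · (α · β))) · ¬((α ⇒ α) · (β + α))) = 4/5 ⇒ 1/5 = 2/5
¬((((α ⇒ α) · β) + ((β ⇒ β) ⇒ (α · α))) ⇒ (((α ⇒ ¬β) + (α · (α · β))) · ¬((α ⇒ α) · (β + α)))) = ¬2/5 = 3/5

3/5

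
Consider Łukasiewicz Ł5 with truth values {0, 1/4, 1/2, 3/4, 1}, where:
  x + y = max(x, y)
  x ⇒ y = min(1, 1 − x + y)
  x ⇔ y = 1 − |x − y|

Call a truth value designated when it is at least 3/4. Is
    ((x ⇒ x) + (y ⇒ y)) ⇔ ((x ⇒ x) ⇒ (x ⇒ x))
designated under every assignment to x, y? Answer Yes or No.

At x = 1/2, y = 1/2, for instance:
x ⇒ x = 1/2 ⇒ 1/2 = 1
y ⇒ y = 1/2 ⇒ 1/2 = 1
(x ⇒ x) + (y ⇒ y) = 1 + 1 = 1
x ⇒ x = 1/2 ⇒ 1/2 = 1
x ⇒ x = 1/2 ⇒ 1/2 = 1
(x ⇒ x) ⇒ (x ⇒ x) = 1 ⇒ 1 = 1
((x ⇒ x) + (y ⇒ y)) ⇔ ((x ⇒ x) ⇒ (x ⇒ x)) = 1 ⇔ 1 = 1
and checking the remaining 24 assignments likewise gives ≥ 3/4 in every case.

Yes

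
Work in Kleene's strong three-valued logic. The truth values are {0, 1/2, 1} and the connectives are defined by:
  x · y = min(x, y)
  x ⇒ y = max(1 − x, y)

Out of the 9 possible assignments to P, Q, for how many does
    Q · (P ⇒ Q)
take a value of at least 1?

P = 0, Q = 0 ↦ 0  <
P = 0, Q = 1/2 ↦ 1/2  <
P = 0, Q = 1 ↦ 1  ≥
P = 1/2, Q = 0 ↦ 0  <
P = 1/2, Q = 1/2 ↦ 1/2  <
P = 1/2, Q = 1 ↦ 1  ≥
P = 1, Q = 0 ↦ 0  <
P = 1, Q = 1/2 ↦ 1/2  <
P = 1, Q = 1 ↦ 1  ≥
So 3 of the 9 assignments meet the threshold.

3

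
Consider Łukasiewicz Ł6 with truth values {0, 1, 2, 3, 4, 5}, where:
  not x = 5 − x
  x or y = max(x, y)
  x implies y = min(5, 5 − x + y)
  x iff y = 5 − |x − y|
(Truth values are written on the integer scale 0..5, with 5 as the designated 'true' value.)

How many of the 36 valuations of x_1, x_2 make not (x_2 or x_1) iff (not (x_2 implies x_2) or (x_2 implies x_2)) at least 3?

value 5: 1 assignment (counts)
value 4: 3 assignments (counts)
value 3: 5 assignments (counts)
value 2: 7 assignments
value 1: 9 assignments
value 0: 11 assignments
So 9 of the 36 assignments meet the threshold.

9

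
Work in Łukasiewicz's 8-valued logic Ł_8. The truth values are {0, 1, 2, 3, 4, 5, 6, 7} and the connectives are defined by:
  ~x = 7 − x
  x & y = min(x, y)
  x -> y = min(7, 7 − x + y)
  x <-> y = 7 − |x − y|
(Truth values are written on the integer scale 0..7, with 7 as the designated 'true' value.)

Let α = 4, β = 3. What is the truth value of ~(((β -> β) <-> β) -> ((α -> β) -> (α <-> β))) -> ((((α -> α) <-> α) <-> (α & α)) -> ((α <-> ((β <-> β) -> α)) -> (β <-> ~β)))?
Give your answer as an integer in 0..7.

β -> β = 3 -> 3 = 7
(β -> β) <-> β = 7 <-> 3 = 3
α -> β = 4 -> 3 = 6
α <-> β = 4 <-> 3 = 6
(α -> β) -> (α <-> β) = 6 -> 6 = 7
((β -> β) <-> β) -> ((α -> β) -> (α <-> β)) = 3 -> 7 = 7
~(((β -> β) <-> β) -> ((α -> β) -> (α <-> β))) = ~7 = 0
α -> α = 4 -> 4 = 7
(α -> α) <-> α = 7 <-> 4 = 4
α & α = 4 & 4 = 4
((α -> α) <-> α) <-> (α & α) = 4 <-> 4 = 7
β <-> β = 3 <-> 3 = 7
(β <-> β) -> α = 7 -> 4 = 4
α <-> ((β <-> β) -> α) = 4 <-> 4 = 7
~β = ~3 = 4
β <-> ~β = 3 <-> 4 = 6
(α <-> ((β <-> β) -> α)) -> (β <-> ~β) = 7 -> 6 = 6
(((α -> α) <-> α) <-> (α & α)) -> ((α <-> ((β <-> β) -> α)) -> (β <-> ~β)) = 7 -> 6 = 6
~(((β -> β) <-> β) -> ((α -> β) -> (α <-> β))) -> ((((α -> α) <-> α) <-> (α & α)) -> ((α <-> ((β <-> β) -> α)) -> (β <-> ~β))) = 0 -> 6 = 7

7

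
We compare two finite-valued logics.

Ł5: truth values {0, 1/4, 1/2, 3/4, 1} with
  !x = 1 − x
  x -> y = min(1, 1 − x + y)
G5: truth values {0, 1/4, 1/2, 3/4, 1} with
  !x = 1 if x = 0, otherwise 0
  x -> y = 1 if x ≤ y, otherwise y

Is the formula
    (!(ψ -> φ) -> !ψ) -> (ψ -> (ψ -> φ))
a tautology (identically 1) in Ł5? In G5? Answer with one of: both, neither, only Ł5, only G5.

In Ł5: every assignment gives 1 — tautology.
In G5: at φ = 1/4, ψ = 1/2 the value is 1/4 — not a tautology.

only Ł5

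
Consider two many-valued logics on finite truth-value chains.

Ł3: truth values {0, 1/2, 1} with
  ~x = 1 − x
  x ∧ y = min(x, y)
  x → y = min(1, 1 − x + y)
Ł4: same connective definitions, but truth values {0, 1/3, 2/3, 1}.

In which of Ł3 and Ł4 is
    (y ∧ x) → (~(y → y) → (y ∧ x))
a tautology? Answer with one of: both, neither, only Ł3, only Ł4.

In Ł3: every assignment gives 1 — tautology.
In Ł4: every assignment gives 1 — tautology.

both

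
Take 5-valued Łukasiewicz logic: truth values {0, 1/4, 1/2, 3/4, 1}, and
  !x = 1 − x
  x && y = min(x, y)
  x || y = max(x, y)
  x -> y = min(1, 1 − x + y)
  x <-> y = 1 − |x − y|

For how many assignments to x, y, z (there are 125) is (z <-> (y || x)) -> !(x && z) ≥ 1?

value 1: 85 assignments (counts)
value 3/4: 15 assignments
value 1/2: 15 assignments
value 1/4: 5 assignments
value 0: 5 assignments
So 85 of the 125 assignments meet the threshold.

85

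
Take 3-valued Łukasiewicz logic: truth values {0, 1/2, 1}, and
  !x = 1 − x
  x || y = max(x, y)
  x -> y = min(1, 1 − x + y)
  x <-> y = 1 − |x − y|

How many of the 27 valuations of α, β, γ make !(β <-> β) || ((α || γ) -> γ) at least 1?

18

value 1: 18 assignments (counts)
value 1/2: 6 assignments
value 0: 3 assignments
So 18 of the 27 assignments meet the threshold.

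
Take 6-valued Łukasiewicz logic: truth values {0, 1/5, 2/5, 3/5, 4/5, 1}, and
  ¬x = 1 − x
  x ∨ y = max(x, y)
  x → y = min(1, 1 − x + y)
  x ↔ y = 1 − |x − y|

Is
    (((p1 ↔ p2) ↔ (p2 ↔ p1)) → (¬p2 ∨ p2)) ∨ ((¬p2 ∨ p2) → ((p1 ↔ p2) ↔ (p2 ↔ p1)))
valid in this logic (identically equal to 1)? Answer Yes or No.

At p1 = 1/5, p2 = 3/5, for instance:
p1 ↔ p2 = 1/5 ↔ 3/5 = 3/5
p2 ↔ p1 = 3/5 ↔ 1/5 = 3/5
(p1 ↔ p2) ↔ (p2 ↔ p1) = 3/5 ↔ 3/5 = 1
¬p2 = ¬3/5 = 2/5
¬p2 ∨ p2 = 2/5 ∨ 3/5 = 3/5
((p1 ↔ p2) ↔ (p2 ↔ p1)) → (¬p2 ∨ p2) = 1 → 3/5 = 3/5
(¬p2 ∨ p2) → ((p1 ↔ p2) ↔ (p2 ↔ p1)) = 3/5 → 1 = 1
(((p1 ↔ p2) ↔ (p2 ↔ p1)) → (¬p2 ∨ p2)) ∨ ((¬p2 ∨ p2) → ((p1 ↔ p2) ↔ (p2 ↔ p1))) = 3/5 ∨ 1 = 1
and checking the remaining 35 assignments likewise gives ≥ 1 in every case.

Yes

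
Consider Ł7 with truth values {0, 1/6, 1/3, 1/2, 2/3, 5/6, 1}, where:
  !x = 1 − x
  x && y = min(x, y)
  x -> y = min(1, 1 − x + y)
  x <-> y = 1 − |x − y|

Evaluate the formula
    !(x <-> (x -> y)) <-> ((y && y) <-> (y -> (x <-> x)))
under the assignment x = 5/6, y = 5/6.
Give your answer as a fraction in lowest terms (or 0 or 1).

x -> y = 5/6 -> 5/6 = 1
x <-> (x -> y) = 5/6 <-> 1 = 5/6
!(x <-> (x -> y)) = !5/6 = 1/6
y && y = 5/6 && 5/6 = 5/6
x <-> x = 5/6 <-> 5/6 = 1
y -> (x <-> x) = 5/6 -> 1 = 1
(y && y) <-> (y -> (x <-> x)) = 5/6 <-> 1 = 5/6
!(x <-> (x -> y)) <-> ((y && y) <-> (y -> (x <-> x))) = 1/6 <-> 5/6 = 1/3

1/3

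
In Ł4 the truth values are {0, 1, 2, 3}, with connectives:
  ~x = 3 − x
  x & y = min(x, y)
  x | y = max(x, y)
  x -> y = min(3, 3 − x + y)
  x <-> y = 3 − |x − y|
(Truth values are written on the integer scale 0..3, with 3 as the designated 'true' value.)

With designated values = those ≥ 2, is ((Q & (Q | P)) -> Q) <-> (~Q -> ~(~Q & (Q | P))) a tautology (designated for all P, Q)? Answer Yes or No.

Counterexample: take P = 2, Q = 0.
Q | P = 0 | 2 = 2
Q & (Q | P) = 0 & 2 = 0
(Q & (Q | P)) -> Q = 0 -> 0 = 3
~Q = ~0 = 3
~Q = ~0 = 3
Q | P = 0 | 2 = 2
~Q & (Q | P) = 3 & 2 = 2
~(~Q & (Q | P)) = ~2 = 1
~Q -> ~(~Q & (Q | P)) = 3 -> 1 = 1
((Q & (Q | P)) -> Q) <-> (~Q -> ~(~Q & (Q | P))) = 3 <-> 1 = 1
This gives 1, which is below 2.

No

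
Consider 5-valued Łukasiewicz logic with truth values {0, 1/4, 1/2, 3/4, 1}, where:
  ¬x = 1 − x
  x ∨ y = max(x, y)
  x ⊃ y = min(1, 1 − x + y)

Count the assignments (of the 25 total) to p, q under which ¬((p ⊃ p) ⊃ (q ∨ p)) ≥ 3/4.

4

value 1: 1 assignment (counts)
value 3/4: 3 assignments (counts)
value 1/2: 5 assignments
value 1/4: 7 assignments
value 0: 9 assignments
So 4 of the 25 assignments meet the threshold.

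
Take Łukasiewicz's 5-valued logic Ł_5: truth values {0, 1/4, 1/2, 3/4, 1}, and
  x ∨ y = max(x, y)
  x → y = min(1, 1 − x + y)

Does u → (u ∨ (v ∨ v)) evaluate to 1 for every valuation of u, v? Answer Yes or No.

Yes

At u = 1/4, v = 3/4, for instance:
v ∨ v = 3/4 ∨ 3/4 = 3/4
u ∨ (v ∨ v) = 1/4 ∨ 3/4 = 3/4
u → (u ∨ (v ∨ v)) = 1/4 → 3/4 = 1
and checking the remaining 24 assignments likewise gives ≥ 1 in every case.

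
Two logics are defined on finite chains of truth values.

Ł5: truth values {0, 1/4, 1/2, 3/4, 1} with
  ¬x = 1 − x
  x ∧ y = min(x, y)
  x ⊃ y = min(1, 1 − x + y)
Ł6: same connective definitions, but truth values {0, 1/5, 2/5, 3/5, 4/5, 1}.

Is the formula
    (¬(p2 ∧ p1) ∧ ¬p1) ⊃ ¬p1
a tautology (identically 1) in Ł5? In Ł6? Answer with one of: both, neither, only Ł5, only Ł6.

In Ł5: every assignment gives 1 — tautology.
In Ł6: every assignment gives 1 — tautology.

both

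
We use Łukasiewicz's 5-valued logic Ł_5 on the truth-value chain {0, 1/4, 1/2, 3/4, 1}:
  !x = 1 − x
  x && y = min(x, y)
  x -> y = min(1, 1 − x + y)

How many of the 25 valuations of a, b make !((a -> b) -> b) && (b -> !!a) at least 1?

value 1: 1 assignment (counts)
value 3/4: 3 assignments
value 1/2: 5 assignments
value 1/4: 7 assignments
value 0: 9 assignments
So 1 of the 25 assignments meets the threshold.

1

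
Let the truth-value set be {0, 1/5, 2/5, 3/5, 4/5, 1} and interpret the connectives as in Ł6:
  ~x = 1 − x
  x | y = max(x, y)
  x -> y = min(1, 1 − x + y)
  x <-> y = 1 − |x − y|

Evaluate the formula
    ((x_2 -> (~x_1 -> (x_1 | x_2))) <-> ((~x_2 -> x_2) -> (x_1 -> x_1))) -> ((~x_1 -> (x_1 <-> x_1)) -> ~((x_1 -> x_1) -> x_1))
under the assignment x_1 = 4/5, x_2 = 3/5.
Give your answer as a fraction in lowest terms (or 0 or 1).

1/5

~x_1 = ~4/5 = 1/5
x_1 | x_2 = 4/5 | 3/5 = 4/5
~x_1 -> (x_1 | x_2) = 1/5 -> 4/5 = 1
x_2 -> (~x_1 -> (x_1 | x_2)) = 3/5 -> 1 = 1
~x_2 = ~3/5 = 2/5
~x_2 -> x_2 = 2/5 -> 3/5 = 1
x_1 -> x_1 = 4/5 -> 4/5 = 1
(~x_2 -> x_2) -> (x_1 -> x_1) = 1 -> 1 = 1
(x_2 -> (~x_1 -> (x_1 | x_2))) <-> ((~x_2 -> x_2) -> (x_1 -> x_1)) = 1 <-> 1 = 1
~x_1 = ~4/5 = 1/5
x_1 <-> x_1 = 4/5 <-> 4/5 = 1
~x_1 -> (x_1 <-> x_1) = 1/5 -> 1 = 1
x_1 -> x_1 = 4/5 -> 4/5 = 1
(x_1 -> x_1) -> x_1 = 1 -> 4/5 = 4/5
~((x_1 -> x_1) -> x_1) = ~4/5 = 1/5
(~x_1 -> (x_1 <-> x_1)) -> ~((x_1 -> x_1) -> x_1) = 1 -> 1/5 = 1/5
((x_2 -> (~x_1 -> (x_1 | x_2))) <-> ((~x_2 -> x_2) -> (x_1 -> x_1))) -> ((~x_1 -> (x_1 <-> x_1)) -> ~((x_1 -> x_1) -> x_1)) = 1 -> 1/5 = 1/5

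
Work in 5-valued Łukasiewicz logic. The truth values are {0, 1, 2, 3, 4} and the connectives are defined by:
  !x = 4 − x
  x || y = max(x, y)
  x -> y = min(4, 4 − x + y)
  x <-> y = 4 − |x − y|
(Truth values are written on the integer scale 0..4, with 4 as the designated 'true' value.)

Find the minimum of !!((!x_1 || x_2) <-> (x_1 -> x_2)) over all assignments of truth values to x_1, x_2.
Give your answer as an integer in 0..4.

2

Take x_1 = 2, x_2 = 2:
!x_1 = !2 = 2
!x_1 || x_2 = 2 || 2 = 2
x_1 -> x_2 = 2 -> 2 = 4
(!x_1 || x_2) <-> (x_1 -> x_2) = 2 <-> 4 = 2
!((!x_1 || x_2) <-> (x_1 -> x_2)) = !2 = 2
!!((!x_1 || x_2) <-> (x_1 -> x_2)) = !2 = 2
No assignment yields a value below 2, so this is the minimum.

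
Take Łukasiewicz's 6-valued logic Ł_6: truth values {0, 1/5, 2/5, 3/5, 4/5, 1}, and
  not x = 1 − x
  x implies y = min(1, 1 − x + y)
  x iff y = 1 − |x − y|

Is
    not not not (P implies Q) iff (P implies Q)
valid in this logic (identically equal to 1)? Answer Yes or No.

No

Counterexample: take P = 0, Q = 0.
P implies Q = 0 implies 0 = 1
not (P implies Q) = not 1 = 0
not not (P implies Q) = not 0 = 1
not not not (P implies Q) = not 1 = 0
not not not (P implies Q) iff (P implies Q) = 0 iff 1 = 0
This gives 0 ≠ 1.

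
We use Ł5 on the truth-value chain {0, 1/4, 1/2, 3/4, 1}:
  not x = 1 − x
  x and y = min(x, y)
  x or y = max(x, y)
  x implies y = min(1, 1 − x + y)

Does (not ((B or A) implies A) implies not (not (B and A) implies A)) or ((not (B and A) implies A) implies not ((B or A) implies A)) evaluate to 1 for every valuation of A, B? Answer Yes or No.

No

Counterexample: take A = 1/2, B = 3/4.
B or A = 3/4 or 1/2 = 3/4
(B or A) implies A = 3/4 implies 1/2 = 3/4
not ((B or A) implies A) = not 3/4 = 1/4
B and A = 3/4 and 1/2 = 1/2
not (B and A) = not 1/2 = 1/2
not (B and A) implies A = 1/2 implies 1/2 = 1
not (not (B and A) implies A) = not 1 = 0
not ((B or A) implies A) implies not (not (B and A) implies A) = 1/4 implies 0 = 3/4
B and A = 3/4 and 1/2 = 1/2
not (B and A) = not 1/2 = 1/2
not (B and A) implies A = 1/2 implies 1/2 = 1
B or A = 3/4 or 1/2 = 3/4
(B or A) implies A = 3/4 implies 1/2 = 3/4
not ((B or A) implies A) = not 3/4 = 1/4
(not (B and A) implies A) implies not ((B or A) implies A) = 1 implies 1/4 = 1/4
(not ((B or A) implies A) implies not (not (B and A) implies A)) or ((not (B and A) implies A) implies not ((B or A) implies A)) = 3/4 or 1/4 = 3/4
This gives 3/4 ≠ 1.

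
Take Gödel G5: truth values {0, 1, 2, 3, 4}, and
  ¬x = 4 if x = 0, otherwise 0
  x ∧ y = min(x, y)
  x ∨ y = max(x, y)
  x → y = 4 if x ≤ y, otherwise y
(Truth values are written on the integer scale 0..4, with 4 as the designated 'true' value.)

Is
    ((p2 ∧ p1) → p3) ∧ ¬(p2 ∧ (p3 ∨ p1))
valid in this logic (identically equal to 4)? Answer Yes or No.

Counterexample: take p1 = 0, p2 = 1, p3 = 1.
p2 ∧ p1 = 1 ∧ 0 = 0
(p2 ∧ p1) → p3 = 0 → 1 = 4
p3 ∨ p1 = 1 ∨ 0 = 1
p2 ∧ (p3 ∨ p1) = 1 ∧ 1 = 1
¬(p2 ∧ (p3 ∨ p1)) = ¬1 = 0
((p2 ∧ p1) → p3) ∧ ¬(p2 ∧ (p3 ∨ p1)) = 4 ∧ 0 = 0
This gives 0 ≠ 4.

No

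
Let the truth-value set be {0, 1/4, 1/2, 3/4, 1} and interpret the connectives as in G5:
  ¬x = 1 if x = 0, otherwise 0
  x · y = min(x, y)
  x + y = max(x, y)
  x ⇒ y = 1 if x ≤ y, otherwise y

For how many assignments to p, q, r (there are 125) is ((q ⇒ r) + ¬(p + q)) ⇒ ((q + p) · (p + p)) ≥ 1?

55

value 1: 55 assignments (counts)
value 3/4: 15 assignments
value 1/2: 16 assignments
value 1/4: 18 assignments
value 0: 21 assignments
So 55 of the 125 assignments meet the threshold.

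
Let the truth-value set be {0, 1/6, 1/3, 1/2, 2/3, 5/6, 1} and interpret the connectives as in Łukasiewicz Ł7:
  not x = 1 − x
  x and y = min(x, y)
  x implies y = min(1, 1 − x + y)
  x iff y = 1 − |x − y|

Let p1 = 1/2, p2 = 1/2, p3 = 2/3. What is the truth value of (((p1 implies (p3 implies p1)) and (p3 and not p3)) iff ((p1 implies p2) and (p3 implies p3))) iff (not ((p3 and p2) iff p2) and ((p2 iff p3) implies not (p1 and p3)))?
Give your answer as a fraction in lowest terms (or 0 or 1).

2/3

p3 implies p1 = 2/3 implies 1/2 = 5/6
p1 implies (p3 implies p1) = 1/2 implies 5/6 = 1
not p3 = not 2/3 = 1/3
p3 and not p3 = 2/3 and 1/3 = 1/3
(p1 implies (p3 implies p1)) and (p3 and not p3) = 1 and 1/3 = 1/3
p1 implies p2 = 1/2 implies 1/2 = 1
p3 implies p3 = 2/3 implies 2/3 = 1
(p1 implies p2) and (p3 implies p3) = 1 and 1 = 1
((p1 implies (p3 implies p1)) and (p3 and not p3)) iff ((p1 implies p2) and (p3 implies p3)) = 1/3 iff 1 = 1/3
p3 and p2 = 2/3 and 1/2 = 1/2
(p3 and p2) iff p2 = 1/2 iff 1/2 = 1
not ((p3 and p2) iff p2) = not 1 = 0
p2 iff p3 = 1/2 iff 2/3 = 5/6
p1 and p3 = 1/2 and 2/3 = 1/2
not (p1 and p3) = not 1/2 = 1/2
(p2 iff p3) implies not (p1 and p3) = 5/6 implies 1/2 = 2/3
not ((p3 and p2) iff p2) and ((p2 iff p3) implies not (p1 and p3)) = 0 and 2/3 = 0
(((p1 implies (p3 implies p1)) and (p3 and not p3)) iff ((p1 implies p2) and (p3 implies p3))) iff (not ((p3 and p2) iff p2) and ((p2 iff p3) implies not (p1 and p3))) = 1/3 iff 0 = 2/3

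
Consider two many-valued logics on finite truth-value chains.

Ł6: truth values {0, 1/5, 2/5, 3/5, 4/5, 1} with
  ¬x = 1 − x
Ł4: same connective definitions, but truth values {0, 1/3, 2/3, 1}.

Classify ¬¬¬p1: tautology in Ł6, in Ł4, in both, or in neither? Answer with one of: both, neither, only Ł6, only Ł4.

neither

In Ł6: at p1 = 1/5 the value is 4/5 — not a tautology.
In Ł4: at p1 = 1/3 the value is 2/3 — not a tautology.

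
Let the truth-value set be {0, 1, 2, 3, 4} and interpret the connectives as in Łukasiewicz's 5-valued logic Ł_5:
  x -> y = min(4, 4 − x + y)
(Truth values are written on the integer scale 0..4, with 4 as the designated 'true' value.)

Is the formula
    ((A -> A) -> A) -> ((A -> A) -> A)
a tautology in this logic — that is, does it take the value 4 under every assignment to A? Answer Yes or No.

Yes

A = 0 ↦ 4
A = 1 ↦ 4
A = 2 ↦ 4
A = 3 ↦ 4
A = 4 ↦ 4
Every assignment gives a value ≥ 4.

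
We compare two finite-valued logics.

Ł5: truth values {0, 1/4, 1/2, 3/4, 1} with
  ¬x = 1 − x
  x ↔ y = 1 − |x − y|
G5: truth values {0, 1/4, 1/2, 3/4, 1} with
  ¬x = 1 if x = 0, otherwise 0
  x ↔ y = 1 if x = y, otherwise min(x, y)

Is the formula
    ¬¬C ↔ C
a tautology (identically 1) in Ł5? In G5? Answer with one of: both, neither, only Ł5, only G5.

In Ł5: every assignment gives 1 — tautology.
In G5: at C = 1/4 the value is 1/4 — not a tautology.

only Ł5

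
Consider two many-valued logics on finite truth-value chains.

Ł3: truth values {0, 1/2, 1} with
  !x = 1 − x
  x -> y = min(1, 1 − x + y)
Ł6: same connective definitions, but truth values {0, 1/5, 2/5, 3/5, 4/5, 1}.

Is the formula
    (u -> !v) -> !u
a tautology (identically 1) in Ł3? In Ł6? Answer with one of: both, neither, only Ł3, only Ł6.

In Ł3: at u = 1/2, v = 0 the value is 1/2 — not a tautology.
In Ł6: at u = 1/5, v = 0 the value is 4/5 — not a tautology.

neither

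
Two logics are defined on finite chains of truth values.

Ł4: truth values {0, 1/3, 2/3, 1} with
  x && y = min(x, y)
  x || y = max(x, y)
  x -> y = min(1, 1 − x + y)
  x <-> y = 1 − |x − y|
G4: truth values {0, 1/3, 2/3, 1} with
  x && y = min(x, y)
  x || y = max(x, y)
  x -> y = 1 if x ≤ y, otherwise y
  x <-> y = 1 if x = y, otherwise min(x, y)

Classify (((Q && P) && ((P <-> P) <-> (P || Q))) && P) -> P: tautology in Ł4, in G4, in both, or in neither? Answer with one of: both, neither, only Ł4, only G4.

both

In Ł4: every assignment gives 1 — tautology.
In G4: every assignment gives 1 — tautology.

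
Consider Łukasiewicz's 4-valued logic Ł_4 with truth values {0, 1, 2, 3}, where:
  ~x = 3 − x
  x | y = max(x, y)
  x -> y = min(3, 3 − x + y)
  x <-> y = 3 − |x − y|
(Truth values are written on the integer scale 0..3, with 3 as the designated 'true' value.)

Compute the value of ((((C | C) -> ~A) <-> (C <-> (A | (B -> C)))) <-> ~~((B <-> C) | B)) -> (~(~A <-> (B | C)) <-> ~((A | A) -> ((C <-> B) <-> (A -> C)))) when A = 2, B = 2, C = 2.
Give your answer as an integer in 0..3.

C | C = 2 | 2 = 2
~A = ~2 = 1
(C | C) -> ~A = 2 -> 1 = 2
B -> C = 2 -> 2 = 3
A | (B -> C) = 2 | 3 = 3
C <-> (A | (B -> C)) = 2 <-> 3 = 2
((C | C) -> ~A) <-> (C <-> (A | (B -> C))) = 2 <-> 2 = 3
B <-> C = 2 <-> 2 = 3
(B <-> C) | B = 3 | 2 = 3
~((B <-> C) | B) = ~3 = 0
~~((B <-> C) | B) = ~0 = 3
(((C | C) -> ~A) <-> (C <-> (A | (B -> C)))) <-> ~~((B <-> C) | B) = 3 <-> 3 = 3
~A = ~2 = 1
B | C = 2 | 2 = 2
~A <-> (B | C) = 1 <-> 2 = 2
~(~A <-> (B | C)) = ~2 = 1
A | A = 2 | 2 = 2
C <-> B = 2 <-> 2 = 3
A -> C = 2 -> 2 = 3
(C <-> B) <-> (A -> C) = 3 <-> 3 = 3
(A | A) -> ((C <-> B) <-> (A -> C)) = 2 -> 3 = 3
~((A | A) -> ((C <-> B) <-> (A -> C))) = ~3 = 0
~(~A <-> (B | C)) <-> ~((A | A) -> ((C <-> B) <-> (A -> C))) = 1 <-> 0 = 2
((((C | C) -> ~A) <-> (C <-> (A | (B -> C)))) <-> ~~((B <-> C) | B)) -> (~(~A <-> (B | C)) <-> ~((A | A) -> ((C <-> B) <-> (A -> C)))) = 3 -> 2 = 2

2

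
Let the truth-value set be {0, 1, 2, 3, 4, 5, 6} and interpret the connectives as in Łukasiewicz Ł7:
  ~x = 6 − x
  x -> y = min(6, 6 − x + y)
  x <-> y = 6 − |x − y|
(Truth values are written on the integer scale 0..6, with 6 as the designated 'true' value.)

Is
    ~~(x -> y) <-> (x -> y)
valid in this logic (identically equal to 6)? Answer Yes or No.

At x = 4, y = 6, for instance:
x -> y = 4 -> 6 = 6
~(x -> y) = ~6 = 0
~~(x -> y) = ~0 = 6
~~(x -> y) <-> (x -> y) = 6 <-> 6 = 6
and checking the remaining 48 assignments likewise gives ≥ 6 in every case.

Yes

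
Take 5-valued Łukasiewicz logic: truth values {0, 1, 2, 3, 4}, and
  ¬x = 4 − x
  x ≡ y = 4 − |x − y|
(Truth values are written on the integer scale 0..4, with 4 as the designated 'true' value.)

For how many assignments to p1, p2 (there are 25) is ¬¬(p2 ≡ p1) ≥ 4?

5

value 4: 5 assignments (counts)
value 3: 8 assignments
value 2: 6 assignments
value 1: 4 assignments
value 0: 2 assignments
So 5 of the 25 assignments meet the threshold.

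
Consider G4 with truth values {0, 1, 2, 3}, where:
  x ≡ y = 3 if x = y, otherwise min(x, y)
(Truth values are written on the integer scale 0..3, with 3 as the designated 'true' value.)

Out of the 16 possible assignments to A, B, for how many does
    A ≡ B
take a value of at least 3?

4

A = 0, B = 0 ↦ 3  ≥
A = 0, B = 1 ↦ 0  <
A = 0, B = 2 ↦ 0  <
A = 0, B = 3 ↦ 0  <
A = 1, B = 0 ↦ 0  <
A = 1, B = 1 ↦ 3  ≥
A = 1, B = 2 ↦ 1  <
A = 1, B = 3 ↦ 1  <
A = 2, B = 0 ↦ 0  <
A = 2, B = 1 ↦ 1  <
A = 2, B = 2 ↦ 3  ≥
A = 2, B = 3 ↦ 2  <
A = 3, B = 0 ↦ 0  <
A = 3, B = 1 ↦ 1  <
A = 3, B = 2 ↦ 2  <
A = 3, B = 3 ↦ 3  ≥
So 4 of the 16 assignments meet the threshold.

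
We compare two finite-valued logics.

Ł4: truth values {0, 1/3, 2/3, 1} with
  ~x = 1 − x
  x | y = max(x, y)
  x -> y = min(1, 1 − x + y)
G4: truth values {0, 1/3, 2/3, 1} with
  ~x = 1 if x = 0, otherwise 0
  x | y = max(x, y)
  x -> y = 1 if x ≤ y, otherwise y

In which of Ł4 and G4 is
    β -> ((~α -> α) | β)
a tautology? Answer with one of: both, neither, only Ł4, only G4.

In Ł4: every assignment gives 1 — tautology.
In G4: every assignment gives 1 — tautology.

both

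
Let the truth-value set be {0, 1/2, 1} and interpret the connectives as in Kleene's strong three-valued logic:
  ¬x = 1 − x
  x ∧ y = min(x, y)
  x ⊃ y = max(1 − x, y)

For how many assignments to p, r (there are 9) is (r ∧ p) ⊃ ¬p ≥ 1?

5

p = 0, r = 0 ↦ 1  ≥
p = 0, r = 1/2 ↦ 1  ≥
p = 0, r = 1 ↦ 1  ≥
p = 1/2, r = 0 ↦ 1  ≥
p = 1/2, r = 1/2 ↦ 1/2  <
p = 1/2, r = 1 ↦ 1/2  <
p = 1, r = 0 ↦ 1  ≥
p = 1, r = 1/2 ↦ 1/2  <
p = 1, r = 1 ↦ 0  <
So 5 of the 9 assignments meet the threshold.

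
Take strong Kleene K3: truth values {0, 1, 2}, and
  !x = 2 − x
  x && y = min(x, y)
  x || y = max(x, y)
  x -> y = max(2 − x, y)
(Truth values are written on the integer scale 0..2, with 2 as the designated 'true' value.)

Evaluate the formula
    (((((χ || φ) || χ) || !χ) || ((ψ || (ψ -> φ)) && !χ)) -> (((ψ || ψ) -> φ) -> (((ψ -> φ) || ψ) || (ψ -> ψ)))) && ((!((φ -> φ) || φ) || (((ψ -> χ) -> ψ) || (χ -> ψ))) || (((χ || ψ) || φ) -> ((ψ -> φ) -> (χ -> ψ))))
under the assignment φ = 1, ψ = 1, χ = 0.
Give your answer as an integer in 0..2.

1

χ || φ = 0 || 1 = 1
(χ || φ) || χ = 1 || 0 = 1
!χ = !0 = 2
((χ || φ) || χ) || !χ = 1 || 2 = 2
ψ -> φ = 1 -> 1 = 1
ψ || (ψ -> φ) = 1 || 1 = 1
!χ = !0 = 2
(ψ || (ψ -> φ)) && !χ = 1 && 2 = 1
(((χ || φ) || χ) || !χ) || ((ψ || (ψ -> φ)) && !χ) = 2 || 1 = 2
ψ || ψ = 1 || 1 = 1
(ψ || ψ) -> φ = 1 -> 1 = 1
ψ -> φ = 1 -> 1 = 1
(ψ -> φ) || ψ = 1 || 1 = 1
ψ -> ψ = 1 -> 1 = 1
((ψ -> φ) || ψ) || (ψ -> ψ) = 1 || 1 = 1
((ψ || ψ) -> φ) -> (((ψ -> φ) || ψ) || (ψ -> ψ)) = 1 -> 1 = 1
((((χ || φ) || χ) || !χ) || ((ψ || (ψ -> φ)) && !χ)) -> (((ψ || ψ) -> φ) -> (((ψ -> φ) || ψ) || (ψ -> ψ))) = 2 -> 1 = 1
φ -> φ = 1 -> 1 = 1
(φ -> φ) || φ = 1 || 1 = 1
!((φ -> φ) || φ) = !1 = 1
ψ -> χ = 1 -> 0 = 1
(ψ -> χ) -> ψ = 1 -> 1 = 1
χ -> ψ = 0 -> 1 = 2
((ψ -> χ) -> ψ) || (χ -> ψ) = 1 || 2 = 2
!((φ -> φ) || φ) || (((ψ -> χ) -> ψ) || (χ -> ψ)) = 1 || 2 = 2
χ || ψ = 0 || 1 = 1
(χ || ψ) || φ = 1 || 1 = 1
ψ -> φ = 1 -> 1 = 1
χ -> ψ = 0 -> 1 = 2
(ψ -> φ) -> (χ -> ψ) = 1 -> 2 = 2
((χ || ψ) || φ) -> ((ψ -> φ) -> (χ -> ψ)) = 1 -> 2 = 2
(!((φ -> φ) || φ) || (((ψ -> χ) -> ψ) || (χ -> ψ))) || (((χ || ψ) || φ) -> ((ψ -> φ) -> (χ -> ψ))) = 2 || 2 = 2
(((((χ || φ) || χ) || !χ) || ((ψ || (ψ -> φ)) && !χ)) -> (((ψ || ψ) -> φ) -> (((ψ -> φ) || ψ) || (ψ -> ψ)))) && ((!((φ -> φ) || φ) || (((ψ -> χ) -> ψ) || (χ -> ψ))) || (((χ || ψ) || φ) -> ((ψ -> φ) -> (χ -> ψ)))) = 1 && 2 = 1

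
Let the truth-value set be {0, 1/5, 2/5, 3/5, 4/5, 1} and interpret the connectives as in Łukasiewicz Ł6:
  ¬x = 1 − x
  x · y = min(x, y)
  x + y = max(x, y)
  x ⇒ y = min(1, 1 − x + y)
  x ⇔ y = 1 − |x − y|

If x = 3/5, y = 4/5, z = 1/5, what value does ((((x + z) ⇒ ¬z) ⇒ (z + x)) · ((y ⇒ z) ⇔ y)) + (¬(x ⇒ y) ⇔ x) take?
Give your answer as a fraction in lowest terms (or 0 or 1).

x + z = 3/5 + 1/5 = 3/5
¬z = ¬1/5 = 4/5
(x + z) ⇒ ¬z = 3/5 ⇒ 4/5 = 1
z + x = 1/5 + 3/5 = 3/5
((x + z) ⇒ ¬z) ⇒ (z + x) = 1 ⇒ 3/5 = 3/5
y ⇒ z = 4/5 ⇒ 1/5 = 2/5
(y ⇒ z) ⇔ y = 2/5 ⇔ 4/5 = 3/5
(((x + z) ⇒ ¬z) ⇒ (z + x)) · ((y ⇒ z) ⇔ y) = 3/5 · 3/5 = 3/5
x ⇒ y = 3/5 ⇒ 4/5 = 1
¬(x ⇒ y) = ¬1 = 0
¬(x ⇒ y) ⇔ x = 0 ⇔ 3/5 = 2/5
((((x + z) ⇒ ¬z) ⇒ (z + x)) · ((y ⇒ z) ⇔ y)) + (¬(x ⇒ y) ⇔ x) = 3/5 + 2/5 = 3/5

3/5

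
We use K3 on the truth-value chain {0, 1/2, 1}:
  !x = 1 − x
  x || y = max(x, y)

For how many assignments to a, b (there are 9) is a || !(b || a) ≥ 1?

4

a = 0, b = 0 ↦ 1  ≥
a = 0, b = 1/2 ↦ 1/2  <
a = 0, b = 1 ↦ 0  <
a = 1/2, b = 0 ↦ 1/2  <
a = 1/2, b = 1/2 ↦ 1/2  <
a = 1/2, b = 1 ↦ 1/2  <
a = 1, b = 0 ↦ 1  ≥
a = 1, b = 1/2 ↦ 1  ≥
a = 1, b = 1 ↦ 1  ≥
So 4 of the 9 assignments meet the threshold.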